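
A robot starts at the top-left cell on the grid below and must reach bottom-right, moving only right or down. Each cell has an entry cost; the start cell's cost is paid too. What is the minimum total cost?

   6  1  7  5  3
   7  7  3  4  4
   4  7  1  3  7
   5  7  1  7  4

One optimal route is (0,0)→(0,1)→(0,2)→(1,2)→(2,2)→(3,2)→(3,3)→(3,4).
Its cost is 6 + 1 + 7 + 3 + 1 + 1 + 7 + 4 = 30.
(Top row then right column would cost 37.)

30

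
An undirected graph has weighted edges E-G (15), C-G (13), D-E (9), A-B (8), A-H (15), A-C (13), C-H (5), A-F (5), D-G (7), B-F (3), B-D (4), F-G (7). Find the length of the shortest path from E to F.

16

A few of the E→F routes:
E→D→G→F: 9 + 7 + 7 = 23
E→D→B→F: 9 + 4 + 3 = 16
E→G→F: 15 + 7 = 22
E→D→B→A→F: 9 + 4 + 8 + 5 = 26
The minimum is 16.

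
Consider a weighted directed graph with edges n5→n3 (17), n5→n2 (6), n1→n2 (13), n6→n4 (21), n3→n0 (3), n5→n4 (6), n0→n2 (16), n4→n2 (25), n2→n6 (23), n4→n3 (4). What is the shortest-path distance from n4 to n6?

Routes from n4 to n6:
n4 → n2 → n6: 25 + 23 = 48
n4 → n3 → n0 → n2 → n6: 4 + 3 + 16 + 23 = 46
Best route has total 46.

46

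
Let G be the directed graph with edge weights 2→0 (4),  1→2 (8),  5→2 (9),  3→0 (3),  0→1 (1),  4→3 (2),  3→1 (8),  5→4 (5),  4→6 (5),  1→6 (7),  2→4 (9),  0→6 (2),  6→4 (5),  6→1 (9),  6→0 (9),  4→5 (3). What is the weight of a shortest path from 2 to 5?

Candidate routes:
2-4-5: 9 + 3 = 12
2-0-1-6-4-5: 4 + 1 + 7 + 5 + 3 = 20
2-0-6-4-5: 4 + 2 + 5 + 3 = 14
The minimum is 12.

12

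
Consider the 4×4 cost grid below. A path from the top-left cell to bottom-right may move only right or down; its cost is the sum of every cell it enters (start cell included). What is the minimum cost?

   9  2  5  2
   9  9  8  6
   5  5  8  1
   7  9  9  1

26

One optimal route is (0,0)→(0,1)→(0,2)→(0,3)→(1,3)→(2,3)→(3,3).
Its cost is 9 + 2 + 5 + 2 + 6 + 1 + 1 = 26.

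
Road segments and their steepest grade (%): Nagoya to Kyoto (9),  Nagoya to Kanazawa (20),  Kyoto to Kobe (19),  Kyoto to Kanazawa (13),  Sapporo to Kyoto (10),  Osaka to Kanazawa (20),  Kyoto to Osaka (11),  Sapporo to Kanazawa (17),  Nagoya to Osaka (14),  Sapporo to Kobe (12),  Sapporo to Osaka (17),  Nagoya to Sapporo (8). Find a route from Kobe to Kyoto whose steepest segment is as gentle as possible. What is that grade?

Some routes from Kobe to Kyoto:
Kobe → Sapporo → Kanazawa → Kyoto: max(12, 17, 13) = 17
Kobe → Sapporo → Kyoto: max(12, 10) = 12
Kobe → Sapporo → Nagoya → Kyoto: max(12, 8, 9) = 12
Kobe → Sapporo → Nagoya → Osaka → Kyoto: max(12, 8, 14, 11) = 14
The minimum achievable maximum is 12%.

12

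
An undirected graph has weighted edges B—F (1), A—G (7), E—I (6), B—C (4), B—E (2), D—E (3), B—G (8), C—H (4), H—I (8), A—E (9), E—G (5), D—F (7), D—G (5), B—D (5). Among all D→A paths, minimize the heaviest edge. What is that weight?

Comparing a few candidate routes:
D - F - B - C - H - I - E - G - A: max(7, 1, 4, 4, 8, 6, 5, 7) = 8
D - B - E - G - A: max(5, 2, 5, 7) = 7
D - E - G - A: max(3, 5, 7) = 7
D - F - B - G - A: max(7, 1, 8, 7) = 8
D - G - A: max(5, 7) = 7
D - F - B - E - G - A: max(7, 1, 2, 5, 7) = 7
Smallest bottleneck: 7.

7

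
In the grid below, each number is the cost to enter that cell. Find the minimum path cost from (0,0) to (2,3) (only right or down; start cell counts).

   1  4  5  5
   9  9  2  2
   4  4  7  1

Take r0c0 -> r0c1 -> r0c2 -> r1c2 -> r1c3 -> r2c3 for a total of 1 + 4 + 5 + 2 + 2 + 1 = 15.
For comparison, the top-then-right route costs 18.

15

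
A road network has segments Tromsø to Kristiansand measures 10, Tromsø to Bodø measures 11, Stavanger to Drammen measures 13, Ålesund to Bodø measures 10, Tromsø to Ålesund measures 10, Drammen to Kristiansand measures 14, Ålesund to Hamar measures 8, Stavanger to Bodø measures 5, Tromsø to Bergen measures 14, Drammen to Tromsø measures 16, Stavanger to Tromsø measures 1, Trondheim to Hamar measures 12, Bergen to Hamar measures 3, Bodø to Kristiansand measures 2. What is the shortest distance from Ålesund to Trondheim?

Comparing a few candidate routes:
Ålesund -> Bodø -> Kristiansand -> Drammen -> Stavanger -> Tromsø -> Bergen -> Hamar -> Trondheim: 10 + 2 + 14 + 13 + 1 + 14 + 3 + 12 = 69
Ålesund -> Tromsø -> Bergen -> Hamar -> Trondheim: 10 + 14 + 3 + 12 = 39
Ålesund -> Bodø -> Stavanger -> Tromsø -> Bergen -> Hamar -> Trondheim: 10 + 5 + 1 + 14 + 3 + 12 = 45
Ålesund -> Hamar -> Trondheim: 8 + 12 = 20
Ålesund -> Bodø -> Kristiansand -> Tromsø -> Bergen -> Hamar -> Trondheim: 10 + 2 + 10 + 14 + 3 + 12 = 51
Ålesund -> Bodø -> Tromsø -> Bergen -> Hamar -> Trondheim: 10 + 11 + 14 + 3 + 12 = 50
The minimum is 20.

20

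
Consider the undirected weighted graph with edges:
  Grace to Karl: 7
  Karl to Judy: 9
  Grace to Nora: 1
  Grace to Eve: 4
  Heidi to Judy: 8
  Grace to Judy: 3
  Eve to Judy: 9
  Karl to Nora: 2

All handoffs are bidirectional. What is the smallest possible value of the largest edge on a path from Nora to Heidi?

8

Candidate routes:
Nora-Grace-Karl-Judy-Heidi: max(1, 7, 9, 8) = 9
Nora-Grace-Judy-Heidi: max(1, 3, 8) = 8
Nora-Karl-Grace-Eve-Judy-Heidi: max(2, 7, 4, 9, 8) = 9
Nora-Karl-Grace-Judy-Heidi: max(2, 7, 3, 8) = 8
Nora-Karl-Judy-Heidi: max(2, 9, 8) = 9
Nora-Grace-Eve-Judy-Heidi: max(1, 4, 9, 8) = 9
The minimum achievable maximum is 8.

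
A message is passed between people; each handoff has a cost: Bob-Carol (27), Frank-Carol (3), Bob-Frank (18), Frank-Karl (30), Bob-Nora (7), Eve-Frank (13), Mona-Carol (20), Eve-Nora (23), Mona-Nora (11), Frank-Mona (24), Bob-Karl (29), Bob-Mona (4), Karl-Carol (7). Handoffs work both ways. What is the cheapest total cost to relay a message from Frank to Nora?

Comparing a few candidate routes:
Frank -> Carol -> Mona -> Nora: 3 + 20 + 11 = 34
Frank -> Bob -> Nora: 18 + 7 = 25
Frank -> Bob -> Mona -> Nora: 18 + 4 + 11 = 33
Frank -> Mona -> Bob -> Nora: 24 + 4 + 7 = 35
Frank -> Carol -> Mona -> Bob -> Nora: 3 + 20 + 4 + 7 = 34
Best route has total 25.

25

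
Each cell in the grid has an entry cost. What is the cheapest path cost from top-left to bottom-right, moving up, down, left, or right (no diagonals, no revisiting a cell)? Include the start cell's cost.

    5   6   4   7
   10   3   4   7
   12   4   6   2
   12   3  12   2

28

Cheapest: [0,0]→[0,1]→[1,1]→[1,2]→[2,2]→[2,3]→[3,3]
  5 + 6 + 3 + 4 + 6 + 2 + 2 = 28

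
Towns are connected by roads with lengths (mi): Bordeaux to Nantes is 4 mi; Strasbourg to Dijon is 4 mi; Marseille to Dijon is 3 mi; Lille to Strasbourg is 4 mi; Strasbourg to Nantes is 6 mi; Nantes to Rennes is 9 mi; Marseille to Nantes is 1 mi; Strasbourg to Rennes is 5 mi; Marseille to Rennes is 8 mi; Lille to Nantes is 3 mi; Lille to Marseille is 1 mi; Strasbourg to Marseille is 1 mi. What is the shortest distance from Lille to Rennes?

Checking several routes:
Lille - Marseille - Strasbourg - Rennes: 1 + 1 + 5 = 7
Lille - Marseille - Rennes: 1 + 8 = 9
Lille - Nantes - Marseille - Strasbourg - Rennes: 3 + 1 + 1 + 5 = 10
Lille - Marseille - Nantes - Rennes: 1 + 1 + 9 = 11
Lille - Strasbourg - Rennes: 4 + 5 = 9
Best route has total 7 mi.

7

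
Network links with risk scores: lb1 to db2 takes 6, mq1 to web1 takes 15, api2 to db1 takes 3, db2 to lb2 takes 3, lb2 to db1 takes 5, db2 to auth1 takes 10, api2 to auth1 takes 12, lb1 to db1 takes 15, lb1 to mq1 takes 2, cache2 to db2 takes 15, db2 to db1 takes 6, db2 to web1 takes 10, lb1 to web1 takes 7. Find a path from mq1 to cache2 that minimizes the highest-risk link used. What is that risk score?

Comparing a few candidate routes:
mq1→lb1→web1→db2→cache2: max(2, 7, 10, 15) = 15
mq1→web1→lb1→db1→api2→auth1→db2→cache2: max(15, 7, 15, 3, 12, 10, 15) = 15
mq1→web1→lb1→db1→lb2→db2→cache2: max(15, 7, 15, 5, 3, 15) = 15
mq1→web1→lb1→db1→db2→cache2: max(15, 7, 15, 6, 15) = 15
mq1→web1→db2→cache2: max(15, 10, 15) = 15
mq1→web1→lb1→db2→cache2: max(15, 7, 6, 15) = 15
The minimum achievable maximum is 15.

15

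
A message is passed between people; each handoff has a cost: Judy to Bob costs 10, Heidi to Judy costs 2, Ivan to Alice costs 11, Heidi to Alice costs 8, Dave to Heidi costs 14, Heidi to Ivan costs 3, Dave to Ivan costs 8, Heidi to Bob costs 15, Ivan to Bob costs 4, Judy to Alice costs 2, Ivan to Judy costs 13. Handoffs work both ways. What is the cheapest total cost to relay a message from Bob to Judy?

Some routes from Bob to Judy:
Bob-Ivan-Heidi-Judy: 4 + 3 + 2 = 9
Bob-Ivan-Judy: 4 + 13 = 17
Bob-Ivan-Alice-Judy: 4 + 11 + 2 = 17
Bob-Ivan-Heidi-Alice-Judy: 4 + 3 + 8 + 2 = 17
Bob-Judy: 10
The minimum is 9.

9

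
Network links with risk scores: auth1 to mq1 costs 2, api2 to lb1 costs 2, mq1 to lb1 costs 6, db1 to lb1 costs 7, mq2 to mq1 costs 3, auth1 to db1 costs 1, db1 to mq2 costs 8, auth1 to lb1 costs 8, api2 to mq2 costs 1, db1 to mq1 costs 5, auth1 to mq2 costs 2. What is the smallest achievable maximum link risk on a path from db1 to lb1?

2

Checking several routes:
db1-auth1-mq1-mq2-api2-lb1: max(1, 2, 3, 1, 2) = 3
db1-mq1-mq2-api2-lb1: max(5, 3, 1, 2) = 5
db1-auth1-mq2-api2-lb1: max(1, 2, 1, 2) = 2
Smallest bottleneck: 2.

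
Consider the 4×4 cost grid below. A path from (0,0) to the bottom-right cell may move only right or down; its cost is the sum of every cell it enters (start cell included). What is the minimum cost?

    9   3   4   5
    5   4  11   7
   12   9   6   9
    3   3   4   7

Take [0,0]→[0,1]→[1,1]→[2,1]→[3,1]→[3,2]→[3,3] for a total of 9 + 3 + 4 + 9 + 3 + 4 + 7 = 39.

39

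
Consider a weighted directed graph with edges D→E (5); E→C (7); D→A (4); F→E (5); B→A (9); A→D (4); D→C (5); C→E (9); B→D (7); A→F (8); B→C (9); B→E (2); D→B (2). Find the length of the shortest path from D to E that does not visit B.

5

Paths from D to E avoiding B:
D → C → E: 5 + 9 = 14
D → E: 5
D → A → F → E: 4 + 8 + 5 = 17
Shortest: 5.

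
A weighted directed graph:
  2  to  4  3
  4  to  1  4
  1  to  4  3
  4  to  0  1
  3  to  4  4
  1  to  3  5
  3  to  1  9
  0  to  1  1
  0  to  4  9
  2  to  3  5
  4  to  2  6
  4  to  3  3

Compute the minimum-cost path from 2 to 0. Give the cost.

4

Candidate routes:
2→3→1→4→0: 5 + 9 + 3 + 1 = 18
2→4→0: 3 + 1 = 4
2→3→4→0: 5 + 4 + 1 = 10
Shortest: 4.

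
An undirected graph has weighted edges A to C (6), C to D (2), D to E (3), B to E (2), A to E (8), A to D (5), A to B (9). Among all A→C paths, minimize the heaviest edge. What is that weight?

5

Candidate routes:
A → B → E → D → C: max(9, 2, 3, 2) = 9
A → D → C: max(5, 2) = 5
A → C: max(6) = 6
A → E → D → C: max(8, 3, 2) = 8
Best route has worst link 5.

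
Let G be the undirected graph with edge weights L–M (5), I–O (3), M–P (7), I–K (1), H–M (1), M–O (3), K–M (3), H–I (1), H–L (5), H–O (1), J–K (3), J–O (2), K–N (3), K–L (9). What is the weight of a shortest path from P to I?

Checking several routes:
P -> M -> O -> H -> I: 7 + 3 + 1 + 1 = 12
P -> M -> H -> I: 7 + 1 + 1 = 9
P -> M -> K -> I: 7 + 3 + 1 = 11
P -> M -> H -> O -> I: 7 + 1 + 1 + 3 = 12
P -> M -> O -> I: 7 + 3 + 3 = 13
Best route has total 9.

9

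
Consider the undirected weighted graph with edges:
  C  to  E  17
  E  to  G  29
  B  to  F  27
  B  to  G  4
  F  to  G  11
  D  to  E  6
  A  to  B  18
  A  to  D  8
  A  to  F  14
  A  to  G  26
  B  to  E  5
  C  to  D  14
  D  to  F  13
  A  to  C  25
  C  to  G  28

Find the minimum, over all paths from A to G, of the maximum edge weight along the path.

A few of the A→G routes:
A→F→G: max(14, 11) = 14
A→D→E→B→G: max(8, 6, 5, 4) = 8
A→D→C→E→B→G: max(8, 14, 17, 5, 4) = 17
A→F→D→E→B→G: max(14, 13, 6, 5, 4) = 14
A→D→F→G: max(8, 13, 11) = 13
Best route has worst link 8.

8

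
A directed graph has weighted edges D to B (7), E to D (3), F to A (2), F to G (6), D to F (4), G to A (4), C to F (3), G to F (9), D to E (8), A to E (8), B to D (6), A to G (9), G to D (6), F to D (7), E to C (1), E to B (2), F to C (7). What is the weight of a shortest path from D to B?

Routes from D to B:
D→B: 7
D→F→G→A→E→B: 4 + 6 + 4 + 8 + 2 = 24
D→F→A→E→B: 4 + 2 + 8 + 2 = 16
D→E→B: 8 + 2 = 10
Best route has total 7.

7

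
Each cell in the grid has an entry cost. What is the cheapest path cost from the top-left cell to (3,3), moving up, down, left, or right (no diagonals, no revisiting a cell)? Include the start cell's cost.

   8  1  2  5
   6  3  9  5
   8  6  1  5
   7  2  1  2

22

One optimal route is (0,0) -> (0,1) -> (1,1) -> (2,1) -> (2,2) -> (3,2) -> (3,3).
Its cost is 8 + 1 + 3 + 6 + 1 + 1 + 2 = 22.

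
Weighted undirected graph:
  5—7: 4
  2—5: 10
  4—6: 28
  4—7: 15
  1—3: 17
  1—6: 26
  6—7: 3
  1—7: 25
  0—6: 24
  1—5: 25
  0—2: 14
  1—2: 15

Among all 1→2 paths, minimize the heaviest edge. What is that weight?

15

Some routes from 1 to 2:
1 -> 2: max(15) = 15
1 -> 5 -> 7 -> 6 -> 0 -> 2: max(25, 4, 3, 24, 14) = 25
1 -> 5 -> 2: max(25, 10) = 25
1 -> 7 -> 6 -> 0 -> 2: max(25, 3, 24, 14) = 25
Smallest bottleneck: 15.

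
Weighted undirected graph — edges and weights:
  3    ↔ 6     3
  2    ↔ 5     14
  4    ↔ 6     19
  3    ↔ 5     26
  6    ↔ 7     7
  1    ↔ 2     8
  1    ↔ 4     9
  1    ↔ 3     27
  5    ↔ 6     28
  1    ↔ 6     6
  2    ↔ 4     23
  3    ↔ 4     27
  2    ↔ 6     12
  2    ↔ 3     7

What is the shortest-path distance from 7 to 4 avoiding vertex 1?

Some routes from 7 to 4 avoiding 1:
7-6-3-4: 7 + 3 + 27 = 37
7-6-3-2-4: 7 + 3 + 7 + 23 = 40
7-6-4: 7 + 19 = 26
The minimum is 26.

26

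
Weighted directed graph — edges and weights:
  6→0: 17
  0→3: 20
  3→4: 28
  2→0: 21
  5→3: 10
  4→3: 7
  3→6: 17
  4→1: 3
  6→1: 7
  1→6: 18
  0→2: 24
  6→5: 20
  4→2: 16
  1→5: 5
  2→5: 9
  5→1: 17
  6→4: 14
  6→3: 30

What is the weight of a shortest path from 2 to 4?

47

Comparing a few candidate routes:
2-5-3-6-4: 9 + 10 + 17 + 14 = 50
2-5-3-4: 9 + 10 + 28 = 47
2-0-3-6-4: 21 + 20 + 17 + 14 = 72
2-0-3-4: 21 + 20 + 28 = 69
2-5-1-6-4: 9 + 17 + 18 + 14 = 58
Best route has total 47.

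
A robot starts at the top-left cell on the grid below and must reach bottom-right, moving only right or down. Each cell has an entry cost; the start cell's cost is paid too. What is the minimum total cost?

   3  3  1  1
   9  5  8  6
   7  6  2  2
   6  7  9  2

18

Best path: (0,0) → (0,1) → (0,2) → (0,3) → (1,3) → (2,3) → (3,3)
Cost: 3 + 3 + 1 + 1 + 6 + 2 + 2 = 18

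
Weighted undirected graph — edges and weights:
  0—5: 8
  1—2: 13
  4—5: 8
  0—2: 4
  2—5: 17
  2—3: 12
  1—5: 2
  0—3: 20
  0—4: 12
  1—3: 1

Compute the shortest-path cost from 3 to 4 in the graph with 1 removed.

Checking several routes:
3 → 2 → 5 → 4: 12 + 17 + 8 = 37
3 → 2 → 0 → 5 → 4: 12 + 4 + 8 + 8 = 32
3 → 0 → 4: 20 + 12 = 32
3 → 0 → 5 → 4: 20 + 8 + 8 = 36
3 → 2 → 0 → 4: 12 + 4 + 12 = 28
Shortest: 28.

28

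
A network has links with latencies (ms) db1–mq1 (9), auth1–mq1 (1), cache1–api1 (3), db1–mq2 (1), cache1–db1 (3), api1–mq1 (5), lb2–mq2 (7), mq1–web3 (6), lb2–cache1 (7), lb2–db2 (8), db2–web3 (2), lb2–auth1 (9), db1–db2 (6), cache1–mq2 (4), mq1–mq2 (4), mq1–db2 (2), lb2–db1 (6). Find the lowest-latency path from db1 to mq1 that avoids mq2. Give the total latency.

Some routes from db1 to mq1 avoiding mq2:
db1→lb2→auth1→mq1: 6 + 9 + 1 = 16
db1→db2→mq1: 6 + 2 = 8
db1→mq1: 9
db1→cache1→api1→mq1: 3 + 3 + 5 = 11
db1→db2→web3→mq1: 6 + 2 + 6 = 14
db1→lb2→db2→mq1: 6 + 8 + 2 = 16
Best route has total 8 ms.

8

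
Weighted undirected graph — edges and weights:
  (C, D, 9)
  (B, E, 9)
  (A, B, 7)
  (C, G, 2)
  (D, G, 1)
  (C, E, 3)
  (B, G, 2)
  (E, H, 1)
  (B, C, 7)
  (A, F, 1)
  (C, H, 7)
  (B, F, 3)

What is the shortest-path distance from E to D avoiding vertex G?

Routes from E to D avoiding G:
E→H→C→D: 1 + 7 + 9 = 17
E→B→C→D: 9 + 7 + 9 = 25
E→C→D: 3 + 9 = 12
Best route has total 12.

12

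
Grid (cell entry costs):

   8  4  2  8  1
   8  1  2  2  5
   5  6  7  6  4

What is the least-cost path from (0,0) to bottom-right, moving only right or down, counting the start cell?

Take [0,0] [0,1] [1,1] [1,2] [1,3] [1,4] [2,4] for a total of 8 + 4 + 1 + 2 + 2 + 5 + 4 = 26.
For comparison, the top-then-right route costs 32.

26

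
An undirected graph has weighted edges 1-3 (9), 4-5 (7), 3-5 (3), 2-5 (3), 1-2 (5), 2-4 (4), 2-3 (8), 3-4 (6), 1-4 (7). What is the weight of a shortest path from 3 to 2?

Some routes from 3 to 2:
3 → 4 → 2: 6 + 4 = 10
3 → 5 → 2: 3 + 3 = 6
3 → 2: 8
The minimum is 6.

6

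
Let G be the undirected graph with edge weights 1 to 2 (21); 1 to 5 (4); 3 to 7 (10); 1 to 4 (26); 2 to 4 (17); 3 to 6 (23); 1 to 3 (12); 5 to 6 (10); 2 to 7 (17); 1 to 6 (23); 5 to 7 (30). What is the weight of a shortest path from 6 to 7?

A few of the 6→7 routes:
6→3→7: 23 + 10 = 33
6→5→7: 10 + 30 = 40
6→1→3→7: 23 + 12 + 10 = 45
6→5→1→2→7: 10 + 4 + 21 + 17 = 52
6→5→1→3→7: 10 + 4 + 12 + 10 = 36
The minimum is 33.

33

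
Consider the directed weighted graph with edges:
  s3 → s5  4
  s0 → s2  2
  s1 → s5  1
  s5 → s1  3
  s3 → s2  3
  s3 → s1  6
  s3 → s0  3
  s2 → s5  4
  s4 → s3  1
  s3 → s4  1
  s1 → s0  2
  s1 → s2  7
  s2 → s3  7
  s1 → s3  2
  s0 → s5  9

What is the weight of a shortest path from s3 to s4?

Routes from s3 to s4:
s3→s4: 1
Best route has total 1.

1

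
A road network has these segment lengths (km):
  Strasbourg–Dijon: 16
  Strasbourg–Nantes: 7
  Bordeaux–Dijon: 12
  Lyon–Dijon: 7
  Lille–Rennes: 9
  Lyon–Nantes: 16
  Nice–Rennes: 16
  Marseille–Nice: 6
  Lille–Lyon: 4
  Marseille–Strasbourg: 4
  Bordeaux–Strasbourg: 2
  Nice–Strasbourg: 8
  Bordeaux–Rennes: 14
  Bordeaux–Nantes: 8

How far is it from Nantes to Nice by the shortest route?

15

Comparing a few candidate routes:
Nantes -> Strasbourg -> Nice: 7 + 8 = 15
Nantes -> Bordeaux -> Rennes -> Nice: 8 + 14 + 16 = 38
Nantes -> Strasbourg -> Marseille -> Nice: 7 + 4 + 6 = 17
Nantes -> Bordeaux -> Strasbourg -> Marseille -> Nice: 8 + 2 + 4 + 6 = 20
Nantes -> Bordeaux -> Strasbourg -> Nice: 8 + 2 + 8 = 18
Best route has total 15 km.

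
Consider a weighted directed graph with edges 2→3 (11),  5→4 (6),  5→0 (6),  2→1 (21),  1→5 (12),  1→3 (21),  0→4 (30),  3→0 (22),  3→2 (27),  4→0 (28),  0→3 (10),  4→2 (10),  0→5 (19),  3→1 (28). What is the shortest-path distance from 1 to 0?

Paths from 1 to 0:
1→3→0: 21 + 22 = 43
1→5→0: 12 + 6 = 18
1→5→4→2→3→0: 12 + 6 + 10 + 11 + 22 = 61
1→5→4→0: 12 + 6 + 28 = 46
Best route has total 18.

18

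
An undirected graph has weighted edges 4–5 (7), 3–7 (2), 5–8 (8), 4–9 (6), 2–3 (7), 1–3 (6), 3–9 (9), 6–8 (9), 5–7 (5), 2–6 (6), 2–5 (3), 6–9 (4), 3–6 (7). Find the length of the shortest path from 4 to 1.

A few of the 4→1 routes:
4 - 5 - 2 - 3 - 1: 7 + 3 + 7 + 6 = 23
4 - 5 - 7 - 3 - 1: 7 + 5 + 2 + 6 = 20
4 - 9 - 3 - 1: 6 + 9 + 6 = 21
4 - 9 - 6 - 3 - 1: 6 + 4 + 7 + 6 = 23
Best route has total 20.

20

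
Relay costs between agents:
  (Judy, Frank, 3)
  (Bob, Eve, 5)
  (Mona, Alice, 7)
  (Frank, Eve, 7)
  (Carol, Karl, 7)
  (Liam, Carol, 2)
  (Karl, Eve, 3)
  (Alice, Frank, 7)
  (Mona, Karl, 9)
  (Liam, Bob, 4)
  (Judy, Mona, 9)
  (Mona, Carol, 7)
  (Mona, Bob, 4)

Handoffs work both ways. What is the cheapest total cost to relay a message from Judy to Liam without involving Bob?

18

Comparing a few candidate routes:
Judy → Mona → Karl → Carol → Liam: 9 + 9 + 7 + 2 = 27
Judy → Mona → Carol → Liam: 9 + 7 + 2 = 18
Judy → Frank → Eve → Karl → Carol → Liam: 3 + 7 + 3 + 7 + 2 = 22
Judy → Frank → Alice → Mona → Carol → Liam: 3 + 7 + 7 + 7 + 2 = 26
The minimum is 18.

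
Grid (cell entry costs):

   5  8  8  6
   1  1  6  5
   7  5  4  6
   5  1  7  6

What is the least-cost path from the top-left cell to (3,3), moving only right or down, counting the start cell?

Best path: (0,0) (1,0) (1,1) (2,1) (3,1) (3,2) (3,3)
Cost: 5 + 1 + 1 + 5 + 1 + 7 + 6 = 26
For comparison, the top-then-right route costs 44.

26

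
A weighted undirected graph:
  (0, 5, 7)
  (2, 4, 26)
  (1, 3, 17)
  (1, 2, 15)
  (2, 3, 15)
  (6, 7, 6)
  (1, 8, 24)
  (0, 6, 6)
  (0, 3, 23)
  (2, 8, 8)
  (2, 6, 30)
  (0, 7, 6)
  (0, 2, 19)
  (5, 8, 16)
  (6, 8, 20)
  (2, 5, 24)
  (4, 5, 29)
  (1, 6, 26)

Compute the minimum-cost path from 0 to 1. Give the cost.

Comparing a few candidate routes:
0 → 6 → 1: 6 + 26 = 32
0 → 2 → 1: 19 + 15 = 34
0 → 3 → 1: 23 + 17 = 40
0 → 7 → 6 → 1: 6 + 6 + 26 = 38
The minimum is 32.

32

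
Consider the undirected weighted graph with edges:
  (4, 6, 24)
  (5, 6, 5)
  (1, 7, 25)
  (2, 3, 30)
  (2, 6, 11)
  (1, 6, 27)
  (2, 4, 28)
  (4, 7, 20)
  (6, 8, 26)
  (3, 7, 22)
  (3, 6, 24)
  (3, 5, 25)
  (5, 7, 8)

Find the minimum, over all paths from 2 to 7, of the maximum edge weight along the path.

Comparing a few candidate routes:
2 -> 6 -> 4 -> 7: max(11, 24, 20) = 24
2 -> 6 -> 3 -> 5 -> 7: max(11, 24, 25, 8) = 25
2 -> 6 -> 3 -> 7: max(11, 24, 22) = 24
2 -> 6 -> 5 -> 3 -> 7: max(11, 5, 25, 22) = 25
2 -> 6 -> 5 -> 7: max(11, 5, 8) = 11
The minimum achievable maximum is 11.

11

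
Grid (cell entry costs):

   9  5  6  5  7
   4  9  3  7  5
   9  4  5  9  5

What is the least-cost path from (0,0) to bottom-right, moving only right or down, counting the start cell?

Best path: r0c0 → r0c1 → r0c2 → r1c2 → r1c3 → r1c4 → r2c4
Cost: 9 + 5 + 6 + 3 + 7 + 5 + 5 = 40
For comparison, the top-then-right route costs 42.

40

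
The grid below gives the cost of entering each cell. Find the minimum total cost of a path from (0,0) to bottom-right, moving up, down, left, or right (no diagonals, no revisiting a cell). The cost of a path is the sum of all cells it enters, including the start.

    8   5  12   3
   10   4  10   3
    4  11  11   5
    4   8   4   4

Cheapest: (0,0) → (0,1) → (1,1) → (1,2) → (1,3) → (2,3) → (3,3)
  8 + 5 + 4 + 10 + 3 + 5 + 4 = 39

39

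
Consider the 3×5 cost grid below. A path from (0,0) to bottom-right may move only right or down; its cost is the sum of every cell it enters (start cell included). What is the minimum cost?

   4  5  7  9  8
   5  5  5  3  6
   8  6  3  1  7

Path [0,0] → [0,1] → [1,1] → [1,2] → [1,3] → [2,3] → [2,4]: 4 + 5 + 5 + 5 + 3 + 1 + 7 = 30.

30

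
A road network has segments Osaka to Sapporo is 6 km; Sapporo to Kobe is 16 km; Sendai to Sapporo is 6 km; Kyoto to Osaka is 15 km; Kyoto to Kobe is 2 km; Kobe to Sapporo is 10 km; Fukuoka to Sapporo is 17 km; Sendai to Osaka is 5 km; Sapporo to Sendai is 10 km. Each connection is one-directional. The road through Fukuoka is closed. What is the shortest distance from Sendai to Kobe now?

Candidate routes:
Sendai→Sapporo→Kobe: 6 + 16 = 22
Sendai→Osaka→Sapporo→Kobe: 5 + 6 + 16 = 27
Shortest: 22 km.

22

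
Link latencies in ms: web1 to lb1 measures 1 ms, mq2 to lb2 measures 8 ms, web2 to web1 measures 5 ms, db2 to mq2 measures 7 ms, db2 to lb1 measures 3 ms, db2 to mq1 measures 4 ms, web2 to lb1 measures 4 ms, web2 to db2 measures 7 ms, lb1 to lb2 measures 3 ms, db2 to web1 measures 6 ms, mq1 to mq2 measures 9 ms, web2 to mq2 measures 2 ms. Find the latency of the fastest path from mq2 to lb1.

6

Checking several routes:
mq2-db2-lb1: 7 + 3 = 10
mq2-web2-web1-lb1: 2 + 5 + 1 = 8
mq2-web2-lb1: 2 + 4 = 6
Shortest: 6 ms.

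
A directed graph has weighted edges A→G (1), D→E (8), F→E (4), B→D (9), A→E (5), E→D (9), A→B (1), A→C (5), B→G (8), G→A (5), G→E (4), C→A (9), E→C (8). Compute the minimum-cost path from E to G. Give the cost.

18

Routes from E to G:
E→C→A→G: 8 + 9 + 1 = 18
E→C→A→B→G: 8 + 9 + 1 + 8 = 26
Shortest: 18.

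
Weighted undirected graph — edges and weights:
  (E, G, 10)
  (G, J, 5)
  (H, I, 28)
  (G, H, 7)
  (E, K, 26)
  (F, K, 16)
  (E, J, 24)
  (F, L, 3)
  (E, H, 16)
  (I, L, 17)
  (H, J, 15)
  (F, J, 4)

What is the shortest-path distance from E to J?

15

Comparing a few candidate routes:
E -> G -> J: 10 + 5 = 15
E -> H -> G -> J: 16 + 7 + 5 = 28
E -> H -> J: 16 + 15 = 31
E -> J: 24
E -> K -> F -> J: 26 + 16 + 4 = 46
E -> G -> H -> J: 10 + 7 + 15 = 32
The minimum is 15.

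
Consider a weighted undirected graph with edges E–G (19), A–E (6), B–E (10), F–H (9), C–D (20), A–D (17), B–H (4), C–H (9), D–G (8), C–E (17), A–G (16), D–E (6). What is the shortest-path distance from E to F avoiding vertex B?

35

Checking several routes:
E→C→H→F: 17 + 9 + 9 = 35
E→D→C→H→F: 6 + 20 + 9 + 9 = 44
E→A→G→D→C→H→F: 6 + 16 + 8 + 20 + 9 + 9 = 68
E→G→D→C→H→F: 19 + 8 + 20 + 9 + 9 = 65
E→A→D→C→H→F: 6 + 17 + 20 + 9 + 9 = 61
Shortest: 35.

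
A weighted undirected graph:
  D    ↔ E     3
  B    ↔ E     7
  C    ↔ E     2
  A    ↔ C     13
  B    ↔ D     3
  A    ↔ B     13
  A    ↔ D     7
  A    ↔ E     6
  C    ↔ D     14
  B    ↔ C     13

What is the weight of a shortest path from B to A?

10

A few of the B→A routes:
B -> D -> E -> A: 3 + 3 + 6 = 12
B -> E -> D -> A: 7 + 3 + 7 = 17
B -> A: 13
B -> E -> A: 7 + 6 = 13
B -> D -> A: 3 + 7 = 10
B -> C -> E -> A: 13 + 2 + 6 = 21
The minimum is 10.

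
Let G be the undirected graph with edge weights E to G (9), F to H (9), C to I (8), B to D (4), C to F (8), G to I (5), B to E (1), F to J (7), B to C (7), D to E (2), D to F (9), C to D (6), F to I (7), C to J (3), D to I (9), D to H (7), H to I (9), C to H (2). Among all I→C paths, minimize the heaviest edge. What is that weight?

Some routes from I to C:
I -> F -> C: max(7, 8) = 8
I -> F -> J -> C: max(7, 7, 3) = 7
I -> F -> H -> D -> E -> B -> C: max(7, 9, 7, 2, 1, 7) = 9
I -> C: max(8) = 8
The minimum achievable maximum is 7.

7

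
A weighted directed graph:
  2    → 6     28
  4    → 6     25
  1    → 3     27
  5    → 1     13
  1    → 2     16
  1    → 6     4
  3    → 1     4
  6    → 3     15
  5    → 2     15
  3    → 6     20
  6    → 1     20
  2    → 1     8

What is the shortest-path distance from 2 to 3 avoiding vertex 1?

43

Paths from 2 to 3 avoiding 1:
2-6-3: 28 + 15 = 43
The minimum is 43.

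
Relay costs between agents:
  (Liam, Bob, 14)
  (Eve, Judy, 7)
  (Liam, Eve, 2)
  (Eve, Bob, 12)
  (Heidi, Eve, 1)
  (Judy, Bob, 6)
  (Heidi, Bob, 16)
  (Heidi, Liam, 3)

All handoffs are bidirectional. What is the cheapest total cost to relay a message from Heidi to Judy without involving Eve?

Candidate routes:
Heidi-Bob-Judy: 16 + 6 = 22
Heidi-Liam-Bob-Judy: 3 + 14 + 6 = 23
The minimum is 22.

22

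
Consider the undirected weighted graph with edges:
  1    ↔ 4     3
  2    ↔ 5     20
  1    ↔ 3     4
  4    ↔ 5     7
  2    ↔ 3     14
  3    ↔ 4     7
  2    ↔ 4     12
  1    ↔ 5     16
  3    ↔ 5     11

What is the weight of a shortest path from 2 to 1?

Checking several routes:
2 - 4 - 1: 12 + 3 = 15
2 - 4 - 3 - 1: 12 + 7 + 4 = 23
2 - 3 - 1: 14 + 4 = 18
Best route has total 15.

15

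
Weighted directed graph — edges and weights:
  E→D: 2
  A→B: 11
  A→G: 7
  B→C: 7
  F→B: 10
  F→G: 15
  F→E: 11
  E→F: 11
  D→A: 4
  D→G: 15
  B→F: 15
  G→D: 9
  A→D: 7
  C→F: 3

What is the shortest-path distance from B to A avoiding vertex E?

38

Paths from B to A avoiding E:
B - F - G - D - A: 15 + 15 + 9 + 4 = 43
B - C - F - G - D - A: 7 + 3 + 15 + 9 + 4 = 38
Best route has total 38.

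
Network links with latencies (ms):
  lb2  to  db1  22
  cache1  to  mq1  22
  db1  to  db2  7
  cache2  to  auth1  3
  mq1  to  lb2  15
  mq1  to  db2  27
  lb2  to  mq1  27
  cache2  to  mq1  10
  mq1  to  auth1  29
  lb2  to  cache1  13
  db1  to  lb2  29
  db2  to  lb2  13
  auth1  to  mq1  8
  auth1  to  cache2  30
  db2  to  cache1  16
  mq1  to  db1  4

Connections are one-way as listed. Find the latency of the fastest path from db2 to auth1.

67

Paths from db2 to auth1:
db2 → cache1 → mq1 → auth1: 16 + 22 + 29 = 67
db2 → lb2 → cache1 → mq1 → auth1: 13 + 13 + 22 + 29 = 77
db2 → lb2 → mq1 → auth1: 13 + 27 + 29 = 69
The minimum is 67 ms.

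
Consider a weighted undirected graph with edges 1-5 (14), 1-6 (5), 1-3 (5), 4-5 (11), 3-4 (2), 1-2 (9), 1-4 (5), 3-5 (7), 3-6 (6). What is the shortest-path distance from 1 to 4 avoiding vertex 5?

5

Routes from 1 to 4 avoiding 5:
1 → 4: 5
1 → 6 → 3 → 4: 5 + 6 + 2 = 13
1 → 3 → 4: 5 + 2 = 7
The minimum is 5.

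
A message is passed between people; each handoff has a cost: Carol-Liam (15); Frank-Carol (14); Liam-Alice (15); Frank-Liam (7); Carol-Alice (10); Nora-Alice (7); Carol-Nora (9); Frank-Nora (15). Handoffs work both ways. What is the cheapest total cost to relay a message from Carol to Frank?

A few of the Carol→Frank routes:
Carol→Nora→Frank: 9 + 15 = 24
Carol→Frank: 14
Carol→Liam→Frank: 15 + 7 = 22
Best route has total 14.

14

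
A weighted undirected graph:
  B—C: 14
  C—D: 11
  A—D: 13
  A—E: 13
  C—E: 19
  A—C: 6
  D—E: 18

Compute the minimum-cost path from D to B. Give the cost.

25

Candidate routes:
D -> A -> E -> C -> B: 13 + 13 + 19 + 14 = 59
D -> E -> C -> B: 18 + 19 + 14 = 51
D -> C -> B: 11 + 14 = 25
D -> A -> C -> B: 13 + 6 + 14 = 33
D -> E -> A -> C -> B: 18 + 13 + 6 + 14 = 51
Shortest: 25.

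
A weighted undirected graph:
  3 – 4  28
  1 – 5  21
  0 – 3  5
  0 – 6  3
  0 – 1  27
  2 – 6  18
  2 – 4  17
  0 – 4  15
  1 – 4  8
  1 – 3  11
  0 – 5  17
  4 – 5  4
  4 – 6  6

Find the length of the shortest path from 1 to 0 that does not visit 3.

17

A few of the 1→0 routes:
1 → 4 → 6 → 0: 8 + 6 + 3 = 17
1 → 0: 27
1 → 4 → 0: 8 + 15 = 23
Best route has total 17.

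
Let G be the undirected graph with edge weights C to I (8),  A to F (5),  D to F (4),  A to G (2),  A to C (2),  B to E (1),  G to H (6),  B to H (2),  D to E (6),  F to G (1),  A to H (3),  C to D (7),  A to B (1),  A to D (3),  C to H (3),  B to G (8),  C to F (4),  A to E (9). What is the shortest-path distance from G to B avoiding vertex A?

8

Some routes from G to B avoiding A:
G -> F -> C -> H -> B: 1 + 4 + 3 + 2 = 10
G -> F -> D -> E -> B: 1 + 4 + 6 + 1 = 12
G -> B: 8
G -> F -> D -> C -> H -> B: 1 + 4 + 7 + 3 + 2 = 17
G -> H -> B: 6 + 2 = 8
The minimum is 8.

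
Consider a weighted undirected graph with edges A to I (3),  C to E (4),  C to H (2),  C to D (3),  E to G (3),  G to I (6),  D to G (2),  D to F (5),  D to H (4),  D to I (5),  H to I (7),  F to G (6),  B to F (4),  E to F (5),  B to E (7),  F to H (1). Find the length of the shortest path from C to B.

7

A few of the C→B routes:
C→H→F→B: 2 + 1 + 4 = 7
C→D→H→F→B: 3 + 4 + 1 + 4 = 12
C→D→F→B: 3 + 5 + 4 = 12
C→H→F→E→B: 2 + 1 + 5 + 7 = 15
C→E→B: 4 + 7 = 11
C→E→F→B: 4 + 5 + 4 = 13
The minimum is 7.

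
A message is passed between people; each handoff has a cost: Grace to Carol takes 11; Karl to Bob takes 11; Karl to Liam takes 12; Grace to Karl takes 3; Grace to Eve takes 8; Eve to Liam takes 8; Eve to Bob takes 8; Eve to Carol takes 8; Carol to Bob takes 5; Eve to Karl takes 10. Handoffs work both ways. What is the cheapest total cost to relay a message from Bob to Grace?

Checking several routes:
Bob -> Eve -> Karl -> Grace: 8 + 10 + 3 = 21
Bob -> Carol -> Grace: 5 + 11 = 16
Bob -> Eve -> Grace: 8 + 8 = 16
Bob -> Karl -> Grace: 11 + 3 = 14
The minimum is 14.

14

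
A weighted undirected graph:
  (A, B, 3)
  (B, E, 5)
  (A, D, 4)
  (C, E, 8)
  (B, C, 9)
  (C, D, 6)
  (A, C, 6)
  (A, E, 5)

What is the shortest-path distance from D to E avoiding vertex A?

14

Routes from D to E avoiding A:
D -> C -> E: 6 + 8 = 14
D -> C -> B -> E: 6 + 9 + 5 = 20
Best route has total 14.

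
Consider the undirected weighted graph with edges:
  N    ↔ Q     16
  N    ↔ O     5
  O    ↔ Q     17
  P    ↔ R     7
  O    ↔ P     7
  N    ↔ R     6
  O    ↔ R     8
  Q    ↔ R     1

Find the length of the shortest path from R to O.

Paths from R to O:
R - O: 8
R - N - O: 6 + 5 = 11
R - P - O: 7 + 7 = 14
R - Q - N - O: 1 + 16 + 5 = 22
R - N - Q - O: 6 + 16 + 17 = 39
R - Q - O: 1 + 17 = 18
The minimum is 8.

8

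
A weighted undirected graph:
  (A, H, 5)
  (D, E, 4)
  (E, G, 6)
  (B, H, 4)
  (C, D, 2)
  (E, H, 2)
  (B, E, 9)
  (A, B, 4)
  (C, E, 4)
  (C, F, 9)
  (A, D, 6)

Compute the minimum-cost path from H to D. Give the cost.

6

A few of the H→D routes:
H-B-A-D: 4 + 4 + 6 = 14
H-B-E-D: 4 + 9 + 4 = 17
H-A-D: 5 + 6 = 11
H-E-C-D: 2 + 4 + 2 = 8
H-E-D: 2 + 4 = 6
The minimum is 6.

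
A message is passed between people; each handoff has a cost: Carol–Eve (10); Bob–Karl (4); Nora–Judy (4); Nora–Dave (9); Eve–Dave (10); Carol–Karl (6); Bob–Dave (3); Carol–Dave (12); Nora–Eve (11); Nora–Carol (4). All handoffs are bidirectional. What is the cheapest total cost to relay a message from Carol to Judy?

A few of the Carol→Judy routes:
Carol→Eve→Dave→Nora→Judy: 10 + 10 + 9 + 4 = 33
Carol→Nora→Judy: 4 + 4 = 8
Carol→Karl→Bob→Dave→Nora→Judy: 6 + 4 + 3 + 9 + 4 = 26
Carol→Dave→Nora→Judy: 12 + 9 + 4 = 25
Carol→Dave→Eve→Nora→Judy: 12 + 10 + 11 + 4 = 37
Carol→Eve→Nora→Judy: 10 + 11 + 4 = 25
Best route has total 8.

8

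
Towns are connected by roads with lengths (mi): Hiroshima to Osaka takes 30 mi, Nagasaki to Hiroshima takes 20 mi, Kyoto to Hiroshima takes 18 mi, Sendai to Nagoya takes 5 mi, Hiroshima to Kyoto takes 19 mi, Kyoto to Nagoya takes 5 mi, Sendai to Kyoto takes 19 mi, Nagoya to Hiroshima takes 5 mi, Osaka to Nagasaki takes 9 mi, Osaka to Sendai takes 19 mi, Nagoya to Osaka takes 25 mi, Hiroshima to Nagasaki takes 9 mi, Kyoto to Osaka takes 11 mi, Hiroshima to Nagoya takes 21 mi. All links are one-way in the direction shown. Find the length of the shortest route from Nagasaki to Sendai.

Routes from Nagasaki to Sendai:
Nagasaki-Hiroshima-Nagoya-Osaka-Sendai: 20 + 21 + 25 + 19 = 85
Nagasaki-Hiroshima-Kyoto-Osaka-Sendai: 20 + 19 + 11 + 19 = 69
Nagasaki-Hiroshima-Osaka-Sendai: 20 + 30 + 19 = 69
Nagasaki-Hiroshima-Kyoto-Nagoya-Osaka-Sendai: 20 + 19 + 5 + 25 + 19 = 88
Shortest: 69 mi.

69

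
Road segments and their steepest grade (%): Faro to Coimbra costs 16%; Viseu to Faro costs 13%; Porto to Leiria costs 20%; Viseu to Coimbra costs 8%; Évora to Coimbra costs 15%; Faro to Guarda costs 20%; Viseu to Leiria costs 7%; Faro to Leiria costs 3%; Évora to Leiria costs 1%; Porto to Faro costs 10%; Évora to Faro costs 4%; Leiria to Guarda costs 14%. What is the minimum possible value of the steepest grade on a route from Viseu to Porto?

10

Some routes from Viseu to Porto:
Viseu→Faro→Porto: max(13, 10) = 13
Viseu→Coimbra→Évora→Leiria→Faro→Porto: max(8, 15, 1, 3, 10) = 15
Viseu→Leiria→Faro→Porto: max(7, 3, 10) = 10
Viseu→Coimbra→Évora→Faro→Porto: max(8, 15, 4, 10) = 15
Viseu→Leiria→Évora→Faro→Porto: max(7, 1, 4, 10) = 10
Best route has worst link 10%.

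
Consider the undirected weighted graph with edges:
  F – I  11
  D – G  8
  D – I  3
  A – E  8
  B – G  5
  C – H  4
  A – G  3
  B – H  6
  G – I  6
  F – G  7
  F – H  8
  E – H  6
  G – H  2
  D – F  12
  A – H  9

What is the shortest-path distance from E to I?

14

Checking several routes:
E-H-G-D-I: 6 + 2 + 8 + 3 = 19
E-A-G-I: 8 + 3 + 6 = 17
E-H-G-I: 6 + 2 + 6 = 14
E-H-B-G-I: 6 + 6 + 5 + 6 = 23
E-A-G-D-I: 8 + 3 + 8 + 3 = 22
Shortest: 14.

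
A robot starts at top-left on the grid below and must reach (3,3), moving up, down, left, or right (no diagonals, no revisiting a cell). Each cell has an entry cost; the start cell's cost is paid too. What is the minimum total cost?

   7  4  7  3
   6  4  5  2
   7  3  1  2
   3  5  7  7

28

Path (0,0) → (0,1) → (1,1) → (2,1) → (2,2) → (2,3) → (3,3): 7 + 4 + 4 + 3 + 1 + 2 + 7 = 28.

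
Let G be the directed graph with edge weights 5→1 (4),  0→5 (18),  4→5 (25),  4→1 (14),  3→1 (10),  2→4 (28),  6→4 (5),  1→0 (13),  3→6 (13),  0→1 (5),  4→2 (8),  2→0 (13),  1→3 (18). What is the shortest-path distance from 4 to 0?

21

Paths from 4 to 0:
4 - 1 - 0: 14 + 13 = 27
4 - 5 - 1 - 0: 25 + 4 + 13 = 42
4 - 2 - 0: 8 + 13 = 21
Shortest: 21.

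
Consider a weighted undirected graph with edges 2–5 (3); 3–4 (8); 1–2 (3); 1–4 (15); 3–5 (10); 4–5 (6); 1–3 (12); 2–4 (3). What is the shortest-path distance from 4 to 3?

8

Comparing a few candidate routes:
4 -> 5 -> 3: 6 + 10 = 16
4 -> 3: 8
4 -> 2 -> 1 -> 3: 3 + 3 + 12 = 18
4 -> 2 -> 5 -> 3: 3 + 3 + 10 = 16
Shortest: 8.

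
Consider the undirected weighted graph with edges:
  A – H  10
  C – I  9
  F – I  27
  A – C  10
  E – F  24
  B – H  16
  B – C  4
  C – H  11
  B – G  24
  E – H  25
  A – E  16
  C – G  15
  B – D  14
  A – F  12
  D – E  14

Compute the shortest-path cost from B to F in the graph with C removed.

38

Checking several routes:
B-H-A-F: 16 + 10 + 12 = 38
B-D-E-A-F: 14 + 14 + 16 + 12 = 56
B-D-E-F: 14 + 14 + 24 = 52
Shortest: 38.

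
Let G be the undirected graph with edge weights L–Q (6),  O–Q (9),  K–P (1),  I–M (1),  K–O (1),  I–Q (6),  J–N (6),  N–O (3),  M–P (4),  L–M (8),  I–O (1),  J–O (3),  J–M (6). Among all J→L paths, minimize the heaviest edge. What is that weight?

Checking several routes:
J-N-O-I-Q-L: max(6, 3, 1, 6, 6) = 6
J-O-I-Q-L: max(3, 1, 6, 6) = 6
J-O-K-P-M-I-Q-L: max(3, 1, 1, 4, 1, 6, 6) = 6
J-N-O-K-P-M-I-Q-L: max(6, 3, 1, 1, 4, 1, 6, 6) = 6
J-M-P-K-O-I-Q-L: max(6, 4, 1, 1, 1, 6, 6) = 6
Smallest bottleneck: 6.

6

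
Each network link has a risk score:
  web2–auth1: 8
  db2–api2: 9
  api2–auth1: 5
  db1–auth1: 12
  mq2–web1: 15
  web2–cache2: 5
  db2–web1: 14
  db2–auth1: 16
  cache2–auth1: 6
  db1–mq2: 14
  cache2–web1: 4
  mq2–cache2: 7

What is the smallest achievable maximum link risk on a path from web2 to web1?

Some routes from web2 to web1:
web2→cache2→web1: max(5, 4) = 5
web2→auth1→cache2→web1: max(8, 6, 4) = 8
web2→cache2→auth1→api2→db2→web1: max(5, 6, 5, 9, 14) = 14
web2→cache2→mq2→db1→auth1→api2→db2→web1: max(5, 7, 14, 12, 5, 9, 14) = 14
Best route has worst link 5.

5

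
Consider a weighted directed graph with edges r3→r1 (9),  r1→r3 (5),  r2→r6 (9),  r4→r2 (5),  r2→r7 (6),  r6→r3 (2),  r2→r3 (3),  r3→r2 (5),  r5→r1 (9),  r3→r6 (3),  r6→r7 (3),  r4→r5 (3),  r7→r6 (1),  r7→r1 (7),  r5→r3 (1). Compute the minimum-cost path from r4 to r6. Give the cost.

Comparing a few candidate routes:
r4 - r2 - r6: 5 + 9 = 14
r4 - r2 - r7 - r6: 5 + 6 + 1 = 12
r4 - r2 - r3 - r6: 5 + 3 + 3 = 11
r4 - r5 - r3 - r6: 3 + 1 + 3 = 7
Shortest: 7.

7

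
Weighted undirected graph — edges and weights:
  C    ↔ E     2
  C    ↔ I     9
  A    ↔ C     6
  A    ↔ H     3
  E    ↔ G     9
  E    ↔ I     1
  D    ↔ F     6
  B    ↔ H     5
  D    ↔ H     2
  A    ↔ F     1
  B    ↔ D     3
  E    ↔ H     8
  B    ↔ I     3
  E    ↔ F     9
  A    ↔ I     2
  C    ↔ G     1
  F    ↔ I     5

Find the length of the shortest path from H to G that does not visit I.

10

Some routes from H to G avoiding I:
H - D - F - A - C - G: 2 + 6 + 1 + 6 + 1 = 16
H - E - G: 8 + 9 = 17
H - A - C - G: 3 + 6 + 1 = 10
H - A - F - E - C - G: 3 + 1 + 9 + 2 + 1 = 16
H - A - C - E - G: 3 + 6 + 2 + 9 = 20
H - E - C - G: 8 + 2 + 1 = 11
The minimum is 10.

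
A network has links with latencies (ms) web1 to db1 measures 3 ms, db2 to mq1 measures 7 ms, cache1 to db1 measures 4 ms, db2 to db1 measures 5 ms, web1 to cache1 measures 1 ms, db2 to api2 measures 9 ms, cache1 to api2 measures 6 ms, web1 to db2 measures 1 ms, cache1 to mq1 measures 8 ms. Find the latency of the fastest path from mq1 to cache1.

A few of the mq1→cache1 routes:
mq1→db2→web1→cache1: 7 + 1 + 1 = 9
mq1→db2→web1→db1→cache1: 7 + 1 + 3 + 4 = 15
mq1→cache1: 8
The minimum is 8 ms.

8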